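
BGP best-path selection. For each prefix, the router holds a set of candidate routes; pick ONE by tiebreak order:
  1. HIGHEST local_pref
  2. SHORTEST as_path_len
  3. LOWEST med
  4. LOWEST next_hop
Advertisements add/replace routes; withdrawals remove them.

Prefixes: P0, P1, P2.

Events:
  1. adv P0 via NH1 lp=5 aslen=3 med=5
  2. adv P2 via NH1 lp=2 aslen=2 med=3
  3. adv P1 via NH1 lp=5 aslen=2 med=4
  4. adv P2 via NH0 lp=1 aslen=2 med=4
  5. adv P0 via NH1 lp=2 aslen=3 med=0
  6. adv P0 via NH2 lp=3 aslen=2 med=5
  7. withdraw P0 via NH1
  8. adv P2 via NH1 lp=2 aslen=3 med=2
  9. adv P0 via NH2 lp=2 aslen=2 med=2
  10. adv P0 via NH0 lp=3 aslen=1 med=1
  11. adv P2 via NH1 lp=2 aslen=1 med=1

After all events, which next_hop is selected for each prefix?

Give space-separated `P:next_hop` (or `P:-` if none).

Answer: P0:NH0 P1:NH1 P2:NH1

Derivation:
Op 1: best P0=NH1 P1=- P2=-
Op 2: best P0=NH1 P1=- P2=NH1
Op 3: best P0=NH1 P1=NH1 P2=NH1
Op 4: best P0=NH1 P1=NH1 P2=NH1
Op 5: best P0=NH1 P1=NH1 P2=NH1
Op 6: best P0=NH2 P1=NH1 P2=NH1
Op 7: best P0=NH2 P1=NH1 P2=NH1
Op 8: best P0=NH2 P1=NH1 P2=NH1
Op 9: best P0=NH2 P1=NH1 P2=NH1
Op 10: best P0=NH0 P1=NH1 P2=NH1
Op 11: best P0=NH0 P1=NH1 P2=NH1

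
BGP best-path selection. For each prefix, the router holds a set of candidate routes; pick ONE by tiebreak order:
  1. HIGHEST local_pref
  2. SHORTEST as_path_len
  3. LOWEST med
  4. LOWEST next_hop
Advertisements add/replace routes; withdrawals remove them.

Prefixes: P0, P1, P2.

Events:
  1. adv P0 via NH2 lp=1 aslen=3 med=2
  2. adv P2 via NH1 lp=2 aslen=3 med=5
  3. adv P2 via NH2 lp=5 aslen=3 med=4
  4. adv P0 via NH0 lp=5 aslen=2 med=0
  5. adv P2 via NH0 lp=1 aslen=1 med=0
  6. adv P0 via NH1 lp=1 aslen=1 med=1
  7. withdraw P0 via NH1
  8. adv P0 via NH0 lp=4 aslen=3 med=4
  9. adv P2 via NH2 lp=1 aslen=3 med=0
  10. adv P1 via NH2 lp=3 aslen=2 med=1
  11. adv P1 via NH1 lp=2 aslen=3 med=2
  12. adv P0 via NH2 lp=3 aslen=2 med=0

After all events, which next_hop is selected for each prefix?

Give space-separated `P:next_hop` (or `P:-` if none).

Op 1: best P0=NH2 P1=- P2=-
Op 2: best P0=NH2 P1=- P2=NH1
Op 3: best P0=NH2 P1=- P2=NH2
Op 4: best P0=NH0 P1=- P2=NH2
Op 5: best P0=NH0 P1=- P2=NH2
Op 6: best P0=NH0 P1=- P2=NH2
Op 7: best P0=NH0 P1=- P2=NH2
Op 8: best P0=NH0 P1=- P2=NH2
Op 9: best P0=NH0 P1=- P2=NH1
Op 10: best P0=NH0 P1=NH2 P2=NH1
Op 11: best P0=NH0 P1=NH2 P2=NH1
Op 12: best P0=NH0 P1=NH2 P2=NH1

Answer: P0:NH0 P1:NH2 P2:NH1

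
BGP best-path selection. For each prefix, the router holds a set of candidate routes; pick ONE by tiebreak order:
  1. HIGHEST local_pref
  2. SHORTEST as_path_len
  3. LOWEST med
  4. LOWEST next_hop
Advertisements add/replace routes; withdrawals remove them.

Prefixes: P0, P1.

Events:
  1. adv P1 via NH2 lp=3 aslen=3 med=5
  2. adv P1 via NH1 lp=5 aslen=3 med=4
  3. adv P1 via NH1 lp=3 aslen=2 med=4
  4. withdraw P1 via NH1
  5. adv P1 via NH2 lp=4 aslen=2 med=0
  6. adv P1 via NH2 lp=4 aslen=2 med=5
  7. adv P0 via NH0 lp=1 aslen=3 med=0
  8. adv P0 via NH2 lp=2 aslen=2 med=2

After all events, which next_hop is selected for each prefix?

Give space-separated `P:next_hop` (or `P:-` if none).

Op 1: best P0=- P1=NH2
Op 2: best P0=- P1=NH1
Op 3: best P0=- P1=NH1
Op 4: best P0=- P1=NH2
Op 5: best P0=- P1=NH2
Op 6: best P0=- P1=NH2
Op 7: best P0=NH0 P1=NH2
Op 8: best P0=NH2 P1=NH2

Answer: P0:NH2 P1:NH2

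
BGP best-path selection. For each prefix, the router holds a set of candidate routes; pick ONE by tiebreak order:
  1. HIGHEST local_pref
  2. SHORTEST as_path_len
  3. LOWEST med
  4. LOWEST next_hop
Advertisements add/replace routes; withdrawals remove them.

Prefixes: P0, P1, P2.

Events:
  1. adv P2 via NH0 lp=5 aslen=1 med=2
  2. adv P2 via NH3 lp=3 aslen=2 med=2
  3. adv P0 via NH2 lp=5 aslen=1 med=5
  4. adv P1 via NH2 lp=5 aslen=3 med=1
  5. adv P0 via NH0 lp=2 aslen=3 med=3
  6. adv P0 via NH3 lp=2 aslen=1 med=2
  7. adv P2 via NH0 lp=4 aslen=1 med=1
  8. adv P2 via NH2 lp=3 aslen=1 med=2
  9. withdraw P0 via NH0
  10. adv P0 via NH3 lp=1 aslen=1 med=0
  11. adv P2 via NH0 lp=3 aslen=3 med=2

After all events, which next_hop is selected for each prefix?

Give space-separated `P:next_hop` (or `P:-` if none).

Answer: P0:NH2 P1:NH2 P2:NH2

Derivation:
Op 1: best P0=- P1=- P2=NH0
Op 2: best P0=- P1=- P2=NH0
Op 3: best P0=NH2 P1=- P2=NH0
Op 4: best P0=NH2 P1=NH2 P2=NH0
Op 5: best P0=NH2 P1=NH2 P2=NH0
Op 6: best P0=NH2 P1=NH2 P2=NH0
Op 7: best P0=NH2 P1=NH2 P2=NH0
Op 8: best P0=NH2 P1=NH2 P2=NH0
Op 9: best P0=NH2 P1=NH2 P2=NH0
Op 10: best P0=NH2 P1=NH2 P2=NH0
Op 11: best P0=NH2 P1=NH2 P2=NH2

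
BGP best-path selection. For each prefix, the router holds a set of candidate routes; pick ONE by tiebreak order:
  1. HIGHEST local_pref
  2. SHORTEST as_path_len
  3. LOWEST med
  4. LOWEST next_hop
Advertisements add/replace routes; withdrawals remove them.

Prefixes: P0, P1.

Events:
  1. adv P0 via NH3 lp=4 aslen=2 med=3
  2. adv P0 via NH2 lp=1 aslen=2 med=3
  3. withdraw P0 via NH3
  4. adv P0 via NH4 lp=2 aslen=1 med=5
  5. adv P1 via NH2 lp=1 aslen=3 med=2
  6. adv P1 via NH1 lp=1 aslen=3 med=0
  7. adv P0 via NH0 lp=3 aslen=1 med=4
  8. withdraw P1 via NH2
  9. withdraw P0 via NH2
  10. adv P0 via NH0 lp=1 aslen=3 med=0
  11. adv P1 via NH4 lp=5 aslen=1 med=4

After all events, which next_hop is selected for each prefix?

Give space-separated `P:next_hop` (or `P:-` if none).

Op 1: best P0=NH3 P1=-
Op 2: best P0=NH3 P1=-
Op 3: best P0=NH2 P1=-
Op 4: best P0=NH4 P1=-
Op 5: best P0=NH4 P1=NH2
Op 6: best P0=NH4 P1=NH1
Op 7: best P0=NH0 P1=NH1
Op 8: best P0=NH0 P1=NH1
Op 9: best P0=NH0 P1=NH1
Op 10: best P0=NH4 P1=NH1
Op 11: best P0=NH4 P1=NH4

Answer: P0:NH4 P1:NH4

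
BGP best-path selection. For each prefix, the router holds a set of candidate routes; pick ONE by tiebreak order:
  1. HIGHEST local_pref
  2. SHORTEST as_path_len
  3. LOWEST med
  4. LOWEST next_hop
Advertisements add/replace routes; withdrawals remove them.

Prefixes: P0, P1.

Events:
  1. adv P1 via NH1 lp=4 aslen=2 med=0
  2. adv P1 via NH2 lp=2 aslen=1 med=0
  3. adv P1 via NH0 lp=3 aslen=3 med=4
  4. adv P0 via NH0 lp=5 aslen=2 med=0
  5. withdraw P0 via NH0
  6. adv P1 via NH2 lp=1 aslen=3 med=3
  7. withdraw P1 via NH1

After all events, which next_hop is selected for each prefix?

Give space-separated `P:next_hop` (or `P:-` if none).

Op 1: best P0=- P1=NH1
Op 2: best P0=- P1=NH1
Op 3: best P0=- P1=NH1
Op 4: best P0=NH0 P1=NH1
Op 5: best P0=- P1=NH1
Op 6: best P0=- P1=NH1
Op 7: best P0=- P1=NH0

Answer: P0:- P1:NH0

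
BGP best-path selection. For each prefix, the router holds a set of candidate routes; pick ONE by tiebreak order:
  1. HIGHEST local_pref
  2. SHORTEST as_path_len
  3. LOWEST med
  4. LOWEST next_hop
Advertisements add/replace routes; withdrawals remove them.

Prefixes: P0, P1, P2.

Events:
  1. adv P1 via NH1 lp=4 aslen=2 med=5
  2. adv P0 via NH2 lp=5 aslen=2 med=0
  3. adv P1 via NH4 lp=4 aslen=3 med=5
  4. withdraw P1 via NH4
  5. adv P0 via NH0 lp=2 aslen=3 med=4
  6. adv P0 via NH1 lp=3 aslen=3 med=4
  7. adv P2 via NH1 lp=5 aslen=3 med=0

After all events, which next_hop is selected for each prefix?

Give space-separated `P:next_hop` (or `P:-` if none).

Op 1: best P0=- P1=NH1 P2=-
Op 2: best P0=NH2 P1=NH1 P2=-
Op 3: best P0=NH2 P1=NH1 P2=-
Op 4: best P0=NH2 P1=NH1 P2=-
Op 5: best P0=NH2 P1=NH1 P2=-
Op 6: best P0=NH2 P1=NH1 P2=-
Op 7: best P0=NH2 P1=NH1 P2=NH1

Answer: P0:NH2 P1:NH1 P2:NH1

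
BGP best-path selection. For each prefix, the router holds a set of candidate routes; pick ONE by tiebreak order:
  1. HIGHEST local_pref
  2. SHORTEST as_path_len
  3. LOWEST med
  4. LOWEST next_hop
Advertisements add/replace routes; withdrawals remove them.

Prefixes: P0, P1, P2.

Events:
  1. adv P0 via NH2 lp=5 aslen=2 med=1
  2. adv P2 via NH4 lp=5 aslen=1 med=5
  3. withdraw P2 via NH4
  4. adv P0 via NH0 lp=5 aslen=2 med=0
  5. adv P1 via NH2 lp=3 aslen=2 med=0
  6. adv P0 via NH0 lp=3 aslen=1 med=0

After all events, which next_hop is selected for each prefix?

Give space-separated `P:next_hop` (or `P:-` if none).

Answer: P0:NH2 P1:NH2 P2:-

Derivation:
Op 1: best P0=NH2 P1=- P2=-
Op 2: best P0=NH2 P1=- P2=NH4
Op 3: best P0=NH2 P1=- P2=-
Op 4: best P0=NH0 P1=- P2=-
Op 5: best P0=NH0 P1=NH2 P2=-
Op 6: best P0=NH2 P1=NH2 P2=-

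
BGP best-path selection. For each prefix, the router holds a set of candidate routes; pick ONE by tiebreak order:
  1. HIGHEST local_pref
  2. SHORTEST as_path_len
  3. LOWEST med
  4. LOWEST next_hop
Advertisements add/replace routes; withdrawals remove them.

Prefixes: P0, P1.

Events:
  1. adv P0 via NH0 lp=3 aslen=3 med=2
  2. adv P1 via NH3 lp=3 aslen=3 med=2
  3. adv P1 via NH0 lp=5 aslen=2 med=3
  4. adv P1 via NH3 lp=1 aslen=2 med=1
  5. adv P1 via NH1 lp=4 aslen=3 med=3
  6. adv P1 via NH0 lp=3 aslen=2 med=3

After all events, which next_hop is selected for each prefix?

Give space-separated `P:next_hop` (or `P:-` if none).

Op 1: best P0=NH0 P1=-
Op 2: best P0=NH0 P1=NH3
Op 3: best P0=NH0 P1=NH0
Op 4: best P0=NH0 P1=NH0
Op 5: best P0=NH0 P1=NH0
Op 6: best P0=NH0 P1=NH1

Answer: P0:NH0 P1:NH1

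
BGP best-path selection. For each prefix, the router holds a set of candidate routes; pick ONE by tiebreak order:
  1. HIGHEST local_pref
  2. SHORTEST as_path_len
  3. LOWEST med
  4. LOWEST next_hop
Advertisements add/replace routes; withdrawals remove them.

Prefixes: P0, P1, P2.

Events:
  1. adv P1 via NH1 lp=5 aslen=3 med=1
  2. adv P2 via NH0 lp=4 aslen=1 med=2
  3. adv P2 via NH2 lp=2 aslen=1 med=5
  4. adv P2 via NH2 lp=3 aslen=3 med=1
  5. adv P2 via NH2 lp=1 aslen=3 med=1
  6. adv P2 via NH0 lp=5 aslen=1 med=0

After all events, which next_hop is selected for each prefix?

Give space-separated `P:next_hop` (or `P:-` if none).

Op 1: best P0=- P1=NH1 P2=-
Op 2: best P0=- P1=NH1 P2=NH0
Op 3: best P0=- P1=NH1 P2=NH0
Op 4: best P0=- P1=NH1 P2=NH0
Op 5: best P0=- P1=NH1 P2=NH0
Op 6: best P0=- P1=NH1 P2=NH0

Answer: P0:- P1:NH1 P2:NH0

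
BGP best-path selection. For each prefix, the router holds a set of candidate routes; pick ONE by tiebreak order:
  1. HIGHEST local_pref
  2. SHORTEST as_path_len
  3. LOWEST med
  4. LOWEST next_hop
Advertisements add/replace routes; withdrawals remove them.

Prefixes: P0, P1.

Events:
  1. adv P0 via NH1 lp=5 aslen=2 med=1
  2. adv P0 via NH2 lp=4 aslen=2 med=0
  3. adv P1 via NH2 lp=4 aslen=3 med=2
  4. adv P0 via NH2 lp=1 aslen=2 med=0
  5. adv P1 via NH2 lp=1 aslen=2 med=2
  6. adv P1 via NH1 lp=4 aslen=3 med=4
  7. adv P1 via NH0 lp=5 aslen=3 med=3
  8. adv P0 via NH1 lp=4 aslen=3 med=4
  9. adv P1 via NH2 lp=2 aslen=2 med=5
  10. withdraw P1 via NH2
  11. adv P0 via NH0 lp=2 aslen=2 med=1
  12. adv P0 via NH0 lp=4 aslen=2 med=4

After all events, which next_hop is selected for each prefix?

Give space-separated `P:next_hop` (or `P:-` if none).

Answer: P0:NH0 P1:NH0

Derivation:
Op 1: best P0=NH1 P1=-
Op 2: best P0=NH1 P1=-
Op 3: best P0=NH1 P1=NH2
Op 4: best P0=NH1 P1=NH2
Op 5: best P0=NH1 P1=NH2
Op 6: best P0=NH1 P1=NH1
Op 7: best P0=NH1 P1=NH0
Op 8: best P0=NH1 P1=NH0
Op 9: best P0=NH1 P1=NH0
Op 10: best P0=NH1 P1=NH0
Op 11: best P0=NH1 P1=NH0
Op 12: best P0=NH0 P1=NH0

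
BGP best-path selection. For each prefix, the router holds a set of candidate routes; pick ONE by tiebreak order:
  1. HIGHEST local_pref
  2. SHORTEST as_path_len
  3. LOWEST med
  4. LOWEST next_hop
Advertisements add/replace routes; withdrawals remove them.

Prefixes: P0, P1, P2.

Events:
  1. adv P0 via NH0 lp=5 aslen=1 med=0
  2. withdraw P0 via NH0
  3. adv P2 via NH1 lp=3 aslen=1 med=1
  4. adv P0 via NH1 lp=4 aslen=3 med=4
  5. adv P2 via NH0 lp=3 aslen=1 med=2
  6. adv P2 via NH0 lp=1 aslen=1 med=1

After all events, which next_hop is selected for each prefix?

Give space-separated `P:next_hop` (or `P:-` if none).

Op 1: best P0=NH0 P1=- P2=-
Op 2: best P0=- P1=- P2=-
Op 3: best P0=- P1=- P2=NH1
Op 4: best P0=NH1 P1=- P2=NH1
Op 5: best P0=NH1 P1=- P2=NH1
Op 6: best P0=NH1 P1=- P2=NH1

Answer: P0:NH1 P1:- P2:NH1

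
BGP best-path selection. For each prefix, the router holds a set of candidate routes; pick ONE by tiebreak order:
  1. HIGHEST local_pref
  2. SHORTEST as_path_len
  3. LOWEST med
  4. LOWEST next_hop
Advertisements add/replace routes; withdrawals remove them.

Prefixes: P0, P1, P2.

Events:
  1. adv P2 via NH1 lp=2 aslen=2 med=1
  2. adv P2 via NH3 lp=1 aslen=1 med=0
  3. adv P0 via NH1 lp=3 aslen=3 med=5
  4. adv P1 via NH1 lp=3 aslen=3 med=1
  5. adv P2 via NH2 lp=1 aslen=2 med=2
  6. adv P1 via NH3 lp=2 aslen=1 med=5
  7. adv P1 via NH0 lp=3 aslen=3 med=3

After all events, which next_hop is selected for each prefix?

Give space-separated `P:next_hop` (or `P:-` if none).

Op 1: best P0=- P1=- P2=NH1
Op 2: best P0=- P1=- P2=NH1
Op 3: best P0=NH1 P1=- P2=NH1
Op 4: best P0=NH1 P1=NH1 P2=NH1
Op 5: best P0=NH1 P1=NH1 P2=NH1
Op 6: best P0=NH1 P1=NH1 P2=NH1
Op 7: best P0=NH1 P1=NH1 P2=NH1

Answer: P0:NH1 P1:NH1 P2:NH1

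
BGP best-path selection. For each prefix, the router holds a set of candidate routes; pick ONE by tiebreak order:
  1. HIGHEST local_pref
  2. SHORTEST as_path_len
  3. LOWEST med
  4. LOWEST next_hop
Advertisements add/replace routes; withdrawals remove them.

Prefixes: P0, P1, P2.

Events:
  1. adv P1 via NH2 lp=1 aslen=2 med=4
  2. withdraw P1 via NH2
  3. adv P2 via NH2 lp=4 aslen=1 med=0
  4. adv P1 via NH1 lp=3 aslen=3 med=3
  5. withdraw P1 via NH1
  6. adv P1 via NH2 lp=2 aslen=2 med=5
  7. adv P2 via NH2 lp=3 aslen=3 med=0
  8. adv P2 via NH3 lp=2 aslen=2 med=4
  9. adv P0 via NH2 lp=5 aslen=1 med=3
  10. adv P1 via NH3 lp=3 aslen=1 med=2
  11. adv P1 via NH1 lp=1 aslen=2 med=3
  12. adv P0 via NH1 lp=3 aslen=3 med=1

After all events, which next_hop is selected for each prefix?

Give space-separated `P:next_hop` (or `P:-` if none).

Op 1: best P0=- P1=NH2 P2=-
Op 2: best P0=- P1=- P2=-
Op 3: best P0=- P1=- P2=NH2
Op 4: best P0=- P1=NH1 P2=NH2
Op 5: best P0=- P1=- P2=NH2
Op 6: best P0=- P1=NH2 P2=NH2
Op 7: best P0=- P1=NH2 P2=NH2
Op 8: best P0=- P1=NH2 P2=NH2
Op 9: best P0=NH2 P1=NH2 P2=NH2
Op 10: best P0=NH2 P1=NH3 P2=NH2
Op 11: best P0=NH2 P1=NH3 P2=NH2
Op 12: best P0=NH2 P1=NH3 P2=NH2

Answer: P0:NH2 P1:NH3 P2:NH2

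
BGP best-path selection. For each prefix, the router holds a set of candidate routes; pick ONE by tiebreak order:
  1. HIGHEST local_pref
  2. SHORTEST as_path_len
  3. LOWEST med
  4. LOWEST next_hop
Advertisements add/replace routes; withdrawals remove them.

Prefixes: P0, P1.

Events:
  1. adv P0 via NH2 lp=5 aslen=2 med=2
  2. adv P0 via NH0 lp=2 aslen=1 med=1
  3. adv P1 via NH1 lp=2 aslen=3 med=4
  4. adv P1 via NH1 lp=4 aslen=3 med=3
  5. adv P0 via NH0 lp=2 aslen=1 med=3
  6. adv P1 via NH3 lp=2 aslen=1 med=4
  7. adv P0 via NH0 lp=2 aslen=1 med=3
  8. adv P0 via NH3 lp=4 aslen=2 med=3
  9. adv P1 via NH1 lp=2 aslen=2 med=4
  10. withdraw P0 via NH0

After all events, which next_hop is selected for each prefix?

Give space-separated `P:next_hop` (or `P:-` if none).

Op 1: best P0=NH2 P1=-
Op 2: best P0=NH2 P1=-
Op 3: best P0=NH2 P1=NH1
Op 4: best P0=NH2 P1=NH1
Op 5: best P0=NH2 P1=NH1
Op 6: best P0=NH2 P1=NH1
Op 7: best P0=NH2 P1=NH1
Op 8: best P0=NH2 P1=NH1
Op 9: best P0=NH2 P1=NH3
Op 10: best P0=NH2 P1=NH3

Answer: P0:NH2 P1:NH3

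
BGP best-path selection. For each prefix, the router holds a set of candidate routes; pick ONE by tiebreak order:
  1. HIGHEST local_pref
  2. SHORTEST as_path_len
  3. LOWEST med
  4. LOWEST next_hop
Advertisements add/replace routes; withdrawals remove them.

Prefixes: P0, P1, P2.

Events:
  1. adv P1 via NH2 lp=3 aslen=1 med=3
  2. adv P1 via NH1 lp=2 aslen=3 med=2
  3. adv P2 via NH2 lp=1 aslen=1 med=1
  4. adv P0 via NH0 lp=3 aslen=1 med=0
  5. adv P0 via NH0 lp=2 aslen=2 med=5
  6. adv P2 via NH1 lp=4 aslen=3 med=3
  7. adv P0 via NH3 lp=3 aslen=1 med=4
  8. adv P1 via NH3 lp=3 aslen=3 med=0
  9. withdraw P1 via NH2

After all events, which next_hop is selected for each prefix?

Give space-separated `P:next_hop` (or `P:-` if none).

Op 1: best P0=- P1=NH2 P2=-
Op 2: best P0=- P1=NH2 P2=-
Op 3: best P0=- P1=NH2 P2=NH2
Op 4: best P0=NH0 P1=NH2 P2=NH2
Op 5: best P0=NH0 P1=NH2 P2=NH2
Op 6: best P0=NH0 P1=NH2 P2=NH1
Op 7: best P0=NH3 P1=NH2 P2=NH1
Op 8: best P0=NH3 P1=NH2 P2=NH1
Op 9: best P0=NH3 P1=NH3 P2=NH1

Answer: P0:NH3 P1:NH3 P2:NH1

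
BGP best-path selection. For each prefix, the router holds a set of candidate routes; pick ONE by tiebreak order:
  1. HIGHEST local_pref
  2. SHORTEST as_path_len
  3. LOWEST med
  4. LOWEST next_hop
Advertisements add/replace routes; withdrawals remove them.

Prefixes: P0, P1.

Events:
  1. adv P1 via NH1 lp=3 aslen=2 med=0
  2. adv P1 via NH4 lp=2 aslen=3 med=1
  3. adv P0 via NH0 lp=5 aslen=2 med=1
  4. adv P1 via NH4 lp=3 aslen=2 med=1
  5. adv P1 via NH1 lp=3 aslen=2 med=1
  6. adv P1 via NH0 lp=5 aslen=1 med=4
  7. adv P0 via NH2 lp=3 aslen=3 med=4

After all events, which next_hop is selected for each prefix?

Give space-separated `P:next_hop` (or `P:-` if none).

Answer: P0:NH0 P1:NH0

Derivation:
Op 1: best P0=- P1=NH1
Op 2: best P0=- P1=NH1
Op 3: best P0=NH0 P1=NH1
Op 4: best P0=NH0 P1=NH1
Op 5: best P0=NH0 P1=NH1
Op 6: best P0=NH0 P1=NH0
Op 7: best P0=NH0 P1=NH0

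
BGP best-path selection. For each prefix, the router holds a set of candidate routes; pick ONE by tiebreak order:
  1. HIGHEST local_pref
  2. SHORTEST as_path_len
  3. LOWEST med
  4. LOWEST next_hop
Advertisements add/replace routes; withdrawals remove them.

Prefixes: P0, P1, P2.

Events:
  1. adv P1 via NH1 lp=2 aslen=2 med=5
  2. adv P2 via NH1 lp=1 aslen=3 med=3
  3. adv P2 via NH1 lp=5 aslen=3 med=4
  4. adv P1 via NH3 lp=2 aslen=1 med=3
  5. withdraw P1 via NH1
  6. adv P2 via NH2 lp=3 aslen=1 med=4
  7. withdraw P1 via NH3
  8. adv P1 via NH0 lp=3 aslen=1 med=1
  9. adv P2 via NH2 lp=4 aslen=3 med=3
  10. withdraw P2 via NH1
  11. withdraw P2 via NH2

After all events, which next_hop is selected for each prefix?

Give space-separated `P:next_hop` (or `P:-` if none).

Answer: P0:- P1:NH0 P2:-

Derivation:
Op 1: best P0=- P1=NH1 P2=-
Op 2: best P0=- P1=NH1 P2=NH1
Op 3: best P0=- P1=NH1 P2=NH1
Op 4: best P0=- P1=NH3 P2=NH1
Op 5: best P0=- P1=NH3 P2=NH1
Op 6: best P0=- P1=NH3 P2=NH1
Op 7: best P0=- P1=- P2=NH1
Op 8: best P0=- P1=NH0 P2=NH1
Op 9: best P0=- P1=NH0 P2=NH1
Op 10: best P0=- P1=NH0 P2=NH2
Op 11: best P0=- P1=NH0 P2=-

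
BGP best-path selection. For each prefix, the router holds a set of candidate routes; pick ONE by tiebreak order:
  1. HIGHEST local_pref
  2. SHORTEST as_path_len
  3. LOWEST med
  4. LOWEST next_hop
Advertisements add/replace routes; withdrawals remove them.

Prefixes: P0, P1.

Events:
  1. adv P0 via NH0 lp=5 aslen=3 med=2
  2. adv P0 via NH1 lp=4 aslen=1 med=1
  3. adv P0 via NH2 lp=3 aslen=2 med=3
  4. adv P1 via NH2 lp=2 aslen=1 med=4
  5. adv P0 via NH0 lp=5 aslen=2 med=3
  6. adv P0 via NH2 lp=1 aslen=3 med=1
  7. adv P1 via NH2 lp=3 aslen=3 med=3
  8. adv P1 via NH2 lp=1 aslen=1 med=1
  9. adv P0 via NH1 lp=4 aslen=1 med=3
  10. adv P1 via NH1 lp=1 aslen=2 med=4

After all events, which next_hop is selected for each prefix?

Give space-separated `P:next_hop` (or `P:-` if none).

Answer: P0:NH0 P1:NH2

Derivation:
Op 1: best P0=NH0 P1=-
Op 2: best P0=NH0 P1=-
Op 3: best P0=NH0 P1=-
Op 4: best P0=NH0 P1=NH2
Op 5: best P0=NH0 P1=NH2
Op 6: best P0=NH0 P1=NH2
Op 7: best P0=NH0 P1=NH2
Op 8: best P0=NH0 P1=NH2
Op 9: best P0=NH0 P1=NH2
Op 10: best P0=NH0 P1=NH2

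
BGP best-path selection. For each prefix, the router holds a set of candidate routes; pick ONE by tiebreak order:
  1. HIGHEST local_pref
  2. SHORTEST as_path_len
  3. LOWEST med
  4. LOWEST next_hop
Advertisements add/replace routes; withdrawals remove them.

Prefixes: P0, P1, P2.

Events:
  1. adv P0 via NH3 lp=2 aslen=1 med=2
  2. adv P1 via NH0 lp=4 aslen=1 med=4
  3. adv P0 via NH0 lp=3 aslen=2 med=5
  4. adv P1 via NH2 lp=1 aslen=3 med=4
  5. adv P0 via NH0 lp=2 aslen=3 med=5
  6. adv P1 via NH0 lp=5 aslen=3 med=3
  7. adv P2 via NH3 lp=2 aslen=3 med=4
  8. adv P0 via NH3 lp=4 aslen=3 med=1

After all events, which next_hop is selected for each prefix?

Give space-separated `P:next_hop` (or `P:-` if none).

Answer: P0:NH3 P1:NH0 P2:NH3

Derivation:
Op 1: best P0=NH3 P1=- P2=-
Op 2: best P0=NH3 P1=NH0 P2=-
Op 3: best P0=NH0 P1=NH0 P2=-
Op 4: best P0=NH0 P1=NH0 P2=-
Op 5: best P0=NH3 P1=NH0 P2=-
Op 6: best P0=NH3 P1=NH0 P2=-
Op 7: best P0=NH3 P1=NH0 P2=NH3
Op 8: best P0=NH3 P1=NH0 P2=NH3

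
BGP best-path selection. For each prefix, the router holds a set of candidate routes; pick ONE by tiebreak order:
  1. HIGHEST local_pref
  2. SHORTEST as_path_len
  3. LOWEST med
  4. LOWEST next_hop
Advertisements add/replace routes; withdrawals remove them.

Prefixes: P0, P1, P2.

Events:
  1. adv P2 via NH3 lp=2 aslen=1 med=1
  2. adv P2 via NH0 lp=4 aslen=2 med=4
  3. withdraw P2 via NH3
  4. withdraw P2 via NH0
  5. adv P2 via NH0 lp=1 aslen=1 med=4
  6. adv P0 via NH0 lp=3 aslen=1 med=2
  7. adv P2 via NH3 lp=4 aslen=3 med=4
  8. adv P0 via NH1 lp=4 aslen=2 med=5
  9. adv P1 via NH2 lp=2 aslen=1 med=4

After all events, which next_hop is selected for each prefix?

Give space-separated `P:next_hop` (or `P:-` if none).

Answer: P0:NH1 P1:NH2 P2:NH3

Derivation:
Op 1: best P0=- P1=- P2=NH3
Op 2: best P0=- P1=- P2=NH0
Op 3: best P0=- P1=- P2=NH0
Op 4: best P0=- P1=- P2=-
Op 5: best P0=- P1=- P2=NH0
Op 6: best P0=NH0 P1=- P2=NH0
Op 7: best P0=NH0 P1=- P2=NH3
Op 8: best P0=NH1 P1=- P2=NH3
Op 9: best P0=NH1 P1=NH2 P2=NH3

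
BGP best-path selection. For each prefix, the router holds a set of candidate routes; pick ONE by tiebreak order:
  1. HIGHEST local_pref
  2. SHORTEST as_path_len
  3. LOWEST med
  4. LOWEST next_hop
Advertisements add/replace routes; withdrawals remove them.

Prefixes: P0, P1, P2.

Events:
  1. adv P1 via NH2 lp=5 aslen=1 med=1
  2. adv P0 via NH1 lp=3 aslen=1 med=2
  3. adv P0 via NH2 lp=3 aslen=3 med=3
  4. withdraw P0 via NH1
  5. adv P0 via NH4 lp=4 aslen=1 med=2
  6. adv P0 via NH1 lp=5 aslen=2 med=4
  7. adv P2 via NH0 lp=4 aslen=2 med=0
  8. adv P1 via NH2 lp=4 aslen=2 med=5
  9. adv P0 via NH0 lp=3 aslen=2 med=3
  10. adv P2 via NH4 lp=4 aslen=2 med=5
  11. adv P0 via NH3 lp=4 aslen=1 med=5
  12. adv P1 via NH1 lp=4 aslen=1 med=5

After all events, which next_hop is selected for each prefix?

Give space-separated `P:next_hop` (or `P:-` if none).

Answer: P0:NH1 P1:NH1 P2:NH0

Derivation:
Op 1: best P0=- P1=NH2 P2=-
Op 2: best P0=NH1 P1=NH2 P2=-
Op 3: best P0=NH1 P1=NH2 P2=-
Op 4: best P0=NH2 P1=NH2 P2=-
Op 5: best P0=NH4 P1=NH2 P2=-
Op 6: best P0=NH1 P1=NH2 P2=-
Op 7: best P0=NH1 P1=NH2 P2=NH0
Op 8: best P0=NH1 P1=NH2 P2=NH0
Op 9: best P0=NH1 P1=NH2 P2=NH0
Op 10: best P0=NH1 P1=NH2 P2=NH0
Op 11: best P0=NH1 P1=NH2 P2=NH0
Op 12: best P0=NH1 P1=NH1 P2=NH0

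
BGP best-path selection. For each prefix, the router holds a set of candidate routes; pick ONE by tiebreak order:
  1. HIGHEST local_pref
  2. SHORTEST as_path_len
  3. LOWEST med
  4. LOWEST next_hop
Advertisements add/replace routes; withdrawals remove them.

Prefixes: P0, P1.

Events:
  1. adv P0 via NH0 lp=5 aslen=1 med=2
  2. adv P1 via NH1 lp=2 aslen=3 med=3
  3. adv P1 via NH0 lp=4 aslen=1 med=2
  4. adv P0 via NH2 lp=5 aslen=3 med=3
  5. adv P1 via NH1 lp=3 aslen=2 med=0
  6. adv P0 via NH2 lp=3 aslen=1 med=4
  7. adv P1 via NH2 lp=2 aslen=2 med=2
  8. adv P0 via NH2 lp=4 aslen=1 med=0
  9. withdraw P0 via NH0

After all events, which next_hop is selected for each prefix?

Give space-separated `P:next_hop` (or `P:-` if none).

Op 1: best P0=NH0 P1=-
Op 2: best P0=NH0 P1=NH1
Op 3: best P0=NH0 P1=NH0
Op 4: best P0=NH0 P1=NH0
Op 5: best P0=NH0 P1=NH0
Op 6: best P0=NH0 P1=NH0
Op 7: best P0=NH0 P1=NH0
Op 8: best P0=NH0 P1=NH0
Op 9: best P0=NH2 P1=NH0

Answer: P0:NH2 P1:NH0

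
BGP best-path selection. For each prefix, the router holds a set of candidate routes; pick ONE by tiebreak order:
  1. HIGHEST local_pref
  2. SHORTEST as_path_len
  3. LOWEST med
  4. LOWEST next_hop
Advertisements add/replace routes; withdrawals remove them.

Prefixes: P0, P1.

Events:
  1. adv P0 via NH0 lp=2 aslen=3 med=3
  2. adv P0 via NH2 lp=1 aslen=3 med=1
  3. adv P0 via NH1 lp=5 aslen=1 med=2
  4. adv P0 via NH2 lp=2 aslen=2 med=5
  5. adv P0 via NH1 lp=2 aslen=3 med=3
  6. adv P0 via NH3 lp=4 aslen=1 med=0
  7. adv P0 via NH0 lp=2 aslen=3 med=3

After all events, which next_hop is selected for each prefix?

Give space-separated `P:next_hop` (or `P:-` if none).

Answer: P0:NH3 P1:-

Derivation:
Op 1: best P0=NH0 P1=-
Op 2: best P0=NH0 P1=-
Op 3: best P0=NH1 P1=-
Op 4: best P0=NH1 P1=-
Op 5: best P0=NH2 P1=-
Op 6: best P0=NH3 P1=-
Op 7: best P0=NH3 P1=-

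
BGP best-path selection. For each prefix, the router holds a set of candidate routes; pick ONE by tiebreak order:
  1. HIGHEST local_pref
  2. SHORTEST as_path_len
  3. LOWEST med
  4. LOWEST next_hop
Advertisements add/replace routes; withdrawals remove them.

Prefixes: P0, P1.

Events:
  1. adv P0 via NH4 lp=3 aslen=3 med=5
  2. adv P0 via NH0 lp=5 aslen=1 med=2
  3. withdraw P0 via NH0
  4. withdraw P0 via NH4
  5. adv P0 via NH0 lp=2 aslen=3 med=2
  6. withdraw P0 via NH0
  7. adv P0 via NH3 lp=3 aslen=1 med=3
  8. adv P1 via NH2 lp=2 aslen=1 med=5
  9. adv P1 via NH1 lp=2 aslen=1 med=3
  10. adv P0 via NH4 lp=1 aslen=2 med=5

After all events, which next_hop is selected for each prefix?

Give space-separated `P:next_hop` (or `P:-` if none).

Answer: P0:NH3 P1:NH1

Derivation:
Op 1: best P0=NH4 P1=-
Op 2: best P0=NH0 P1=-
Op 3: best P0=NH4 P1=-
Op 4: best P0=- P1=-
Op 5: best P0=NH0 P1=-
Op 6: best P0=- P1=-
Op 7: best P0=NH3 P1=-
Op 8: best P0=NH3 P1=NH2
Op 9: best P0=NH3 P1=NH1
Op 10: best P0=NH3 P1=NH1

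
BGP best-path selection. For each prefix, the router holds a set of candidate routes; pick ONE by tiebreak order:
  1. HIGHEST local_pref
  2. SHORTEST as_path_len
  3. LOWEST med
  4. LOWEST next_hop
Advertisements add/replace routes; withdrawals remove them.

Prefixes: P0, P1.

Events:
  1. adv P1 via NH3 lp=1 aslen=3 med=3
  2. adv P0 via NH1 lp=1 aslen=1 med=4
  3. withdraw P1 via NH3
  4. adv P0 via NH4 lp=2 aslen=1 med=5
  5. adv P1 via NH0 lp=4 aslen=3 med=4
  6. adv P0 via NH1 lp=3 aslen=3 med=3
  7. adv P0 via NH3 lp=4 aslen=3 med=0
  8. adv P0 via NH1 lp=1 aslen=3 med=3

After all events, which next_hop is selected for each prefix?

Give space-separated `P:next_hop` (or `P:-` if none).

Op 1: best P0=- P1=NH3
Op 2: best P0=NH1 P1=NH3
Op 3: best P0=NH1 P1=-
Op 4: best P0=NH4 P1=-
Op 5: best P0=NH4 P1=NH0
Op 6: best P0=NH1 P1=NH0
Op 7: best P0=NH3 P1=NH0
Op 8: best P0=NH3 P1=NH0

Answer: P0:NH3 P1:NH0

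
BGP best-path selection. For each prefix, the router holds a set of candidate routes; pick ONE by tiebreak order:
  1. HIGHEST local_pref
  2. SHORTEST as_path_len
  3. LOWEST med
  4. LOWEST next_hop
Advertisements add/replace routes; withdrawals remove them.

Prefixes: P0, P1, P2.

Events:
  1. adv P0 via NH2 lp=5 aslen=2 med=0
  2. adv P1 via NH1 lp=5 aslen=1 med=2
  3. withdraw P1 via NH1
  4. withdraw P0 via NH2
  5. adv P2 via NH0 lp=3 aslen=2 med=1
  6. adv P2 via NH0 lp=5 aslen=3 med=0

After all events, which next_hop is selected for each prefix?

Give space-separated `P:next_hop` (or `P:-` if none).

Answer: P0:- P1:- P2:NH0

Derivation:
Op 1: best P0=NH2 P1=- P2=-
Op 2: best P0=NH2 P1=NH1 P2=-
Op 3: best P0=NH2 P1=- P2=-
Op 4: best P0=- P1=- P2=-
Op 5: best P0=- P1=- P2=NH0
Op 6: best P0=- P1=- P2=NH0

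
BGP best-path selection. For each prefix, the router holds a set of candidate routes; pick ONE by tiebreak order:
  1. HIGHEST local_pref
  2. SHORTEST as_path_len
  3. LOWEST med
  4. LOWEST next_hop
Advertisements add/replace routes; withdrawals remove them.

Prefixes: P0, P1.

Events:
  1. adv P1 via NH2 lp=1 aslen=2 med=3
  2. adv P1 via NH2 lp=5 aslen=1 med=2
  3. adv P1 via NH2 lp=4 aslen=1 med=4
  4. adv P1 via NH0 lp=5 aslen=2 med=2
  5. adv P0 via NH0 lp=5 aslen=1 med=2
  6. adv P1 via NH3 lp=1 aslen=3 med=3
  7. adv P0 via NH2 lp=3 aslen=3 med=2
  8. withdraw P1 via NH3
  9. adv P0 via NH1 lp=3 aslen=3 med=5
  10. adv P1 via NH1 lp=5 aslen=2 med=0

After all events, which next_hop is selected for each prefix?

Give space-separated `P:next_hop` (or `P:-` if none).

Answer: P0:NH0 P1:NH1

Derivation:
Op 1: best P0=- P1=NH2
Op 2: best P0=- P1=NH2
Op 3: best P0=- P1=NH2
Op 4: best P0=- P1=NH0
Op 5: best P0=NH0 P1=NH0
Op 6: best P0=NH0 P1=NH0
Op 7: best P0=NH0 P1=NH0
Op 8: best P0=NH0 P1=NH0
Op 9: best P0=NH0 P1=NH0
Op 10: best P0=NH0 P1=NH1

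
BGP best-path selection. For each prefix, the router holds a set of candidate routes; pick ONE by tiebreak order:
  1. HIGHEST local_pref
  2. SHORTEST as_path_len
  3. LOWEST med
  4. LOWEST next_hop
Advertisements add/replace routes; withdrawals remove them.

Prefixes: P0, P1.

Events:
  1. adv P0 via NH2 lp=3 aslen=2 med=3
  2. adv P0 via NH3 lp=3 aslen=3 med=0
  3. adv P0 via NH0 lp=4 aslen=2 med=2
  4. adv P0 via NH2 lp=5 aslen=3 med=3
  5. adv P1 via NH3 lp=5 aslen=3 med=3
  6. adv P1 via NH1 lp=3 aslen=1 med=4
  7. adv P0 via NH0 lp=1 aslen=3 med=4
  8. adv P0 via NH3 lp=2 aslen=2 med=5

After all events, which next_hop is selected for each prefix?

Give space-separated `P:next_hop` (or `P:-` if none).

Op 1: best P0=NH2 P1=-
Op 2: best P0=NH2 P1=-
Op 3: best P0=NH0 P1=-
Op 4: best P0=NH2 P1=-
Op 5: best P0=NH2 P1=NH3
Op 6: best P0=NH2 P1=NH3
Op 7: best P0=NH2 P1=NH3
Op 8: best P0=NH2 P1=NH3

Answer: P0:NH2 P1:NH3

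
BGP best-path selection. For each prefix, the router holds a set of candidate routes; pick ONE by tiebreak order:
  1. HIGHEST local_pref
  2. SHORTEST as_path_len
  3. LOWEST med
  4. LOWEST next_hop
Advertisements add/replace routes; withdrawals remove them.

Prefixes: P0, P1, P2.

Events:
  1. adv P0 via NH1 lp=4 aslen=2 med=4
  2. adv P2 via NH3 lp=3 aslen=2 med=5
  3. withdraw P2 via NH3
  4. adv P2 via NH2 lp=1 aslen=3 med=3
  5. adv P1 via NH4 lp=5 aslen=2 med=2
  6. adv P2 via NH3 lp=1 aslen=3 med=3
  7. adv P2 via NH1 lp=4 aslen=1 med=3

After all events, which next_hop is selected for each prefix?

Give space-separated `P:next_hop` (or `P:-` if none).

Answer: P0:NH1 P1:NH4 P2:NH1

Derivation:
Op 1: best P0=NH1 P1=- P2=-
Op 2: best P0=NH1 P1=- P2=NH3
Op 3: best P0=NH1 P1=- P2=-
Op 4: best P0=NH1 P1=- P2=NH2
Op 5: best P0=NH1 P1=NH4 P2=NH2
Op 6: best P0=NH1 P1=NH4 P2=NH2
Op 7: best P0=NH1 P1=NH4 P2=NH1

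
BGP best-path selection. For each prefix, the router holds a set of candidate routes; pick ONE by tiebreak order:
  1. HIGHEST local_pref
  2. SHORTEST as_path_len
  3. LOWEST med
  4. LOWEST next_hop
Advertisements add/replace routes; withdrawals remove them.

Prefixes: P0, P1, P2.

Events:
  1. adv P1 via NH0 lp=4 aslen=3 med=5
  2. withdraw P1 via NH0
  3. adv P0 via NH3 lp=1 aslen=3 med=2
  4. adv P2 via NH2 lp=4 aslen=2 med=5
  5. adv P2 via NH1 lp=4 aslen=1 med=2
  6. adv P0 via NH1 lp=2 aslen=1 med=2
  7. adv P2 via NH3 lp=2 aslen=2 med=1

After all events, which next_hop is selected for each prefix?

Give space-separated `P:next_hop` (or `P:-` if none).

Op 1: best P0=- P1=NH0 P2=-
Op 2: best P0=- P1=- P2=-
Op 3: best P0=NH3 P1=- P2=-
Op 4: best P0=NH3 P1=- P2=NH2
Op 5: best P0=NH3 P1=- P2=NH1
Op 6: best P0=NH1 P1=- P2=NH1
Op 7: best P0=NH1 P1=- P2=NH1

Answer: P0:NH1 P1:- P2:NH1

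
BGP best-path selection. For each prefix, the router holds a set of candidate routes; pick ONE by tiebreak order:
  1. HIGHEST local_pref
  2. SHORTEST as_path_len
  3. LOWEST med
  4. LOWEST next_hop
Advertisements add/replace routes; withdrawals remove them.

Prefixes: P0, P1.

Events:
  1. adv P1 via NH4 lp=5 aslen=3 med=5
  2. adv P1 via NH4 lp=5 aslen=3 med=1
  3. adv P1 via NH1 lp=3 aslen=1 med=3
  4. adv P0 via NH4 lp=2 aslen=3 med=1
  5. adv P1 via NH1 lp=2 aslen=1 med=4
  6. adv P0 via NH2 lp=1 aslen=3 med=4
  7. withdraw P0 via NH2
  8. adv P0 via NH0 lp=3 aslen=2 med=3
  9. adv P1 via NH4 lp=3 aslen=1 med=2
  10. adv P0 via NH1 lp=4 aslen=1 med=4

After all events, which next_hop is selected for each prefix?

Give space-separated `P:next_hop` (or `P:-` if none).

Op 1: best P0=- P1=NH4
Op 2: best P0=- P1=NH4
Op 3: best P0=- P1=NH4
Op 4: best P0=NH4 P1=NH4
Op 5: best P0=NH4 P1=NH4
Op 6: best P0=NH4 P1=NH4
Op 7: best P0=NH4 P1=NH4
Op 8: best P0=NH0 P1=NH4
Op 9: best P0=NH0 P1=NH4
Op 10: best P0=NH1 P1=NH4

Answer: P0:NH1 P1:NH4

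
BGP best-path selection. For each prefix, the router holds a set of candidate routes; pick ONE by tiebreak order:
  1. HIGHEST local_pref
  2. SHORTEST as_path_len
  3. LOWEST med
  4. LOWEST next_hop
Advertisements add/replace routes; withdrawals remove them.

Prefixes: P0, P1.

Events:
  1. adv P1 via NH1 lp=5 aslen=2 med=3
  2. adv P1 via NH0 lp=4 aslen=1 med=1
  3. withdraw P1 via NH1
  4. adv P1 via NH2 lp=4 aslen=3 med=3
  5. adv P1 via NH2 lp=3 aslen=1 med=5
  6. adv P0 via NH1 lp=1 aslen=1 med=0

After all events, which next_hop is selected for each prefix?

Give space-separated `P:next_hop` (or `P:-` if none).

Op 1: best P0=- P1=NH1
Op 2: best P0=- P1=NH1
Op 3: best P0=- P1=NH0
Op 4: best P0=- P1=NH0
Op 5: best P0=- P1=NH0
Op 6: best P0=NH1 P1=NH0

Answer: P0:NH1 P1:NH0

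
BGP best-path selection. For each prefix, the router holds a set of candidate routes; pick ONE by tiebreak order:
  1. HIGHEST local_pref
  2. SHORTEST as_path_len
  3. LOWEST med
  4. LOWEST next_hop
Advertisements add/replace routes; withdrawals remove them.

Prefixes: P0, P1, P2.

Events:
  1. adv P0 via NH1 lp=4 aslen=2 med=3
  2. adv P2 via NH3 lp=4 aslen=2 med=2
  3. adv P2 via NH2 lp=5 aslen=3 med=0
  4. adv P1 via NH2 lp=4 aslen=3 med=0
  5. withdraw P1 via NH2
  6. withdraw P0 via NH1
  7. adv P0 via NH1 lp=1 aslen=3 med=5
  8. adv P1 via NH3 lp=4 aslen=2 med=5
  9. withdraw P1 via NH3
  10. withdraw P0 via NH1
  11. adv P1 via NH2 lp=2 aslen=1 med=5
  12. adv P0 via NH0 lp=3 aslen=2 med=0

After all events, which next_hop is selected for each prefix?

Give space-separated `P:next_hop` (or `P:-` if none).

Op 1: best P0=NH1 P1=- P2=-
Op 2: best P0=NH1 P1=- P2=NH3
Op 3: best P0=NH1 P1=- P2=NH2
Op 4: best P0=NH1 P1=NH2 P2=NH2
Op 5: best P0=NH1 P1=- P2=NH2
Op 6: best P0=- P1=- P2=NH2
Op 7: best P0=NH1 P1=- P2=NH2
Op 8: best P0=NH1 P1=NH3 P2=NH2
Op 9: best P0=NH1 P1=- P2=NH2
Op 10: best P0=- P1=- P2=NH2
Op 11: best P0=- P1=NH2 P2=NH2
Op 12: best P0=NH0 P1=NH2 P2=NH2

Answer: P0:NH0 P1:NH2 P2:NH2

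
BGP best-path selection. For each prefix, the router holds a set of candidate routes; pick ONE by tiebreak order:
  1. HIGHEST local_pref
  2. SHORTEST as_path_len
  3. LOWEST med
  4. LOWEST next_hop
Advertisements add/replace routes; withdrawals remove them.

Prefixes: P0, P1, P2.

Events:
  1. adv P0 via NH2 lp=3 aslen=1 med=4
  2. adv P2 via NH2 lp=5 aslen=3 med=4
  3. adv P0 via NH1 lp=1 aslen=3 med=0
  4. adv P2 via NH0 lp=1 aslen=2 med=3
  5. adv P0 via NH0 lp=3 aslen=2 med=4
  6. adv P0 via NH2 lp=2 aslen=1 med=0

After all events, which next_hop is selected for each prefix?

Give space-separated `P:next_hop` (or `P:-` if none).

Answer: P0:NH0 P1:- P2:NH2

Derivation:
Op 1: best P0=NH2 P1=- P2=-
Op 2: best P0=NH2 P1=- P2=NH2
Op 3: best P0=NH2 P1=- P2=NH2
Op 4: best P0=NH2 P1=- P2=NH2
Op 5: best P0=NH2 P1=- P2=NH2
Op 6: best P0=NH0 P1=- P2=NH2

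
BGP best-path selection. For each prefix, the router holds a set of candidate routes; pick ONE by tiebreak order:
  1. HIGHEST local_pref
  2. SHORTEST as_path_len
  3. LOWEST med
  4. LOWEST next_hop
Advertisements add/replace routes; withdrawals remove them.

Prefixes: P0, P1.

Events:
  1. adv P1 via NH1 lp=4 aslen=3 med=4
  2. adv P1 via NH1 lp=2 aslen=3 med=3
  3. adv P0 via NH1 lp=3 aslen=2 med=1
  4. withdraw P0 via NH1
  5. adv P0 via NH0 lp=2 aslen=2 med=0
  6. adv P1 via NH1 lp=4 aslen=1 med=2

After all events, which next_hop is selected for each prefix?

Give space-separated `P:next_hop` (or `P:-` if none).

Answer: P0:NH0 P1:NH1

Derivation:
Op 1: best P0=- P1=NH1
Op 2: best P0=- P1=NH1
Op 3: best P0=NH1 P1=NH1
Op 4: best P0=- P1=NH1
Op 5: best P0=NH0 P1=NH1
Op 6: best P0=NH0 P1=NH1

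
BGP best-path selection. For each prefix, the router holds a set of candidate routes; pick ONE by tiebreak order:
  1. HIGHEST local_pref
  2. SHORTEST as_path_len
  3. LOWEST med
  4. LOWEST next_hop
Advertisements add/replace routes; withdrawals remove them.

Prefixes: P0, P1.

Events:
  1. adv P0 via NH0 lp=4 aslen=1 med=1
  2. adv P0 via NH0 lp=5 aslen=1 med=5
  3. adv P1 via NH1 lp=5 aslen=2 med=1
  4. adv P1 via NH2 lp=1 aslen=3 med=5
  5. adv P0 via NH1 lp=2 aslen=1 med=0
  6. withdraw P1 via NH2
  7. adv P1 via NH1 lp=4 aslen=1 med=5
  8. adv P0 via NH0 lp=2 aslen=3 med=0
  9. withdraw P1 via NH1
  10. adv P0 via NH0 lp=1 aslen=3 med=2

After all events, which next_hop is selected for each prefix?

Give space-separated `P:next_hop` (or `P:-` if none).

Op 1: best P0=NH0 P1=-
Op 2: best P0=NH0 P1=-
Op 3: best P0=NH0 P1=NH1
Op 4: best P0=NH0 P1=NH1
Op 5: best P0=NH0 P1=NH1
Op 6: best P0=NH0 P1=NH1
Op 7: best P0=NH0 P1=NH1
Op 8: best P0=NH1 P1=NH1
Op 9: best P0=NH1 P1=-
Op 10: best P0=NH1 P1=-

Answer: P0:NH1 P1:-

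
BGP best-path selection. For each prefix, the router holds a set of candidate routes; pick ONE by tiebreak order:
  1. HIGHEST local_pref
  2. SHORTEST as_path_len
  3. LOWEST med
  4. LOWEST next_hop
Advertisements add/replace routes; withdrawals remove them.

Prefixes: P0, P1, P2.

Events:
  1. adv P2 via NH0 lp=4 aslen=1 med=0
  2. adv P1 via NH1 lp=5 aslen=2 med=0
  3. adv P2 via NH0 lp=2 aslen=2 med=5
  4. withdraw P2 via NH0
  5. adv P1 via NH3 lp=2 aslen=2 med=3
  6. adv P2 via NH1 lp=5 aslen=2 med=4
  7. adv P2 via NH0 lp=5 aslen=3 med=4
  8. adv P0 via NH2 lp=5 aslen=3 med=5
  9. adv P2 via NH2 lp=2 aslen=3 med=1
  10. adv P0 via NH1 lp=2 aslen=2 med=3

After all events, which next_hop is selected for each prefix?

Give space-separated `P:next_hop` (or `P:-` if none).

Answer: P0:NH2 P1:NH1 P2:NH1

Derivation:
Op 1: best P0=- P1=- P2=NH0
Op 2: best P0=- P1=NH1 P2=NH0
Op 3: best P0=- P1=NH1 P2=NH0
Op 4: best P0=- P1=NH1 P2=-
Op 5: best P0=- P1=NH1 P2=-
Op 6: best P0=- P1=NH1 P2=NH1
Op 7: best P0=- P1=NH1 P2=NH1
Op 8: best P0=NH2 P1=NH1 P2=NH1
Op 9: best P0=NH2 P1=NH1 P2=NH1
Op 10: best P0=NH2 P1=NH1 P2=NH1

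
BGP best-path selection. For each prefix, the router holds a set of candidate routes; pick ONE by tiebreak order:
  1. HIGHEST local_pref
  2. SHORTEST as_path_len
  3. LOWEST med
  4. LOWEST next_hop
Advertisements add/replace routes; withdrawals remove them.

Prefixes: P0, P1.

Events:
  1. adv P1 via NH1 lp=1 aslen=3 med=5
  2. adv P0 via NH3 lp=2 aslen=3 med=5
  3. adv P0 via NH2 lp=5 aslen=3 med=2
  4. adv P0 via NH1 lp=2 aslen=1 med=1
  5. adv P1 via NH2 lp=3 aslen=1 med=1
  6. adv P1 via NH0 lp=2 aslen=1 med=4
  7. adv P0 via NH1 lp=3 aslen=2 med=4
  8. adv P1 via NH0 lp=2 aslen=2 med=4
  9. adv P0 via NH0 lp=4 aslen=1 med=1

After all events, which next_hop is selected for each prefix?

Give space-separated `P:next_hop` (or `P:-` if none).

Answer: P0:NH2 P1:NH2

Derivation:
Op 1: best P0=- P1=NH1
Op 2: best P0=NH3 P1=NH1
Op 3: best P0=NH2 P1=NH1
Op 4: best P0=NH2 P1=NH1
Op 5: best P0=NH2 P1=NH2
Op 6: best P0=NH2 P1=NH2
Op 7: best P0=NH2 P1=NH2
Op 8: best P0=NH2 P1=NH2
Op 9: best P0=NH2 P1=NH2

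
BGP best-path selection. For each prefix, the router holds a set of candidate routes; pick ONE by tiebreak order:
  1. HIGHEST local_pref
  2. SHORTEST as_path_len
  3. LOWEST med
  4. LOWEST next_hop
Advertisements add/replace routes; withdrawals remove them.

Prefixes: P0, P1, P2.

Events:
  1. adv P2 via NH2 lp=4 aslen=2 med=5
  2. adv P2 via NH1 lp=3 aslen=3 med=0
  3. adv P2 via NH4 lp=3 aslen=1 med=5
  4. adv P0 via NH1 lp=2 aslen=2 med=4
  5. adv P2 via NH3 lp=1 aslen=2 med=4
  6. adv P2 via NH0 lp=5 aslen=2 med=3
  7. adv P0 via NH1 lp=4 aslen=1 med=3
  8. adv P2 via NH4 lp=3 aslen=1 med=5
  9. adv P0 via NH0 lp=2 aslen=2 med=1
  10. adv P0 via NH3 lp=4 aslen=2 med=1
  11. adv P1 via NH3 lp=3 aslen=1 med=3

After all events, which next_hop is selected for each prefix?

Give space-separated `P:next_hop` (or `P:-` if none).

Op 1: best P0=- P1=- P2=NH2
Op 2: best P0=- P1=- P2=NH2
Op 3: best P0=- P1=- P2=NH2
Op 4: best P0=NH1 P1=- P2=NH2
Op 5: best P0=NH1 P1=- P2=NH2
Op 6: best P0=NH1 P1=- P2=NH0
Op 7: best P0=NH1 P1=- P2=NH0
Op 8: best P0=NH1 P1=- P2=NH0
Op 9: best P0=NH1 P1=- P2=NH0
Op 10: best P0=NH1 P1=- P2=NH0
Op 11: best P0=NH1 P1=NH3 P2=NH0

Answer: P0:NH1 P1:NH3 P2:NH0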